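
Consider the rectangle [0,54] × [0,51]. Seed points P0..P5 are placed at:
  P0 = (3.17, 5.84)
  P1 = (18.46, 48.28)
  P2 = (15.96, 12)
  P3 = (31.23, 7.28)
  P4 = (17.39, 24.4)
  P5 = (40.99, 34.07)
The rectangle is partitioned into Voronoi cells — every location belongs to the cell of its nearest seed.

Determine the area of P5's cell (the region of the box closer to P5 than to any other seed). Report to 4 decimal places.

1. box [0,54]×[0,51]: [(0, 0) (54, 0) (54, 51) (0, 51)]
2. ⊥bis P5·P0 via (22.08,19.955): [(0, 49.5358) (36.975, 0) (54, 0) (54, 51) (0, 51)]  |A|=1838.2067
3. ⊥bis P5·P1 via (29.725,41.175): [(18.9695, 24.1221) (36.975, 0) (54, 0) (54, 51) (35.9218, 51)]  |A|=1341.5689
4. ⊥bis P5·P2 via (28.475,23.035): [(22.5337, 29.7732) (48.7859, 0) (54, 0) (54, 51) (35.9218, 51)]  |A|=1071.8826
5. ⊥bis P5·P3 via (36.11,20.675): [(22.5337, 29.7732) (27.9274, 23.656) (54, 14.1574) (54, 51) (35.9218, 51)]  |A|=825.6502
6. ⊥bis P5·P4 via (29.19,29.235): [(26.435, 35.9587) (32.0986, 22.1364) (54, 14.1574) (54, 51) (35.9218, 51)]  |A|=772.5118
7. canonical 5-gon: [(26.435, 35.9587) (32.0986, 22.1364) (54, 14.1574) (54, 51) (35.9218, 51)]
8. shoelace: 772.5118

Area of P5's cell: 772.5118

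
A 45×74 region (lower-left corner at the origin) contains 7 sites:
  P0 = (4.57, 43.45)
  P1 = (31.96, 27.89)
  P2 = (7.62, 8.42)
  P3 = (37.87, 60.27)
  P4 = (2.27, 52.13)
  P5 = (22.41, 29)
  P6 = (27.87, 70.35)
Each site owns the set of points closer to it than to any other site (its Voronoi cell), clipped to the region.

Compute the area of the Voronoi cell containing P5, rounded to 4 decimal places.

Area of P5's cell: 461.5211

1. box [0,45]×[0,74]: [(0, 0) (45, 0) (45, 74) (0, 74)]
2. ⊥bis P5·P0 via (13.49,36.225): [(0, 19.5702) (0, 0) (45, 0) (45, 74) (44.0869, 74)]  |A|=2130.1797
3. ⊥bis P5·P1 via (27.185,28.445): [(30.5352, 57.2691) (0, 19.5702) (0, 0) (23.8788, 0)]  |A|=982.5498
4. ⊥bis P5·P2 via (15.015,18.71): [(25.2025, 11.3886) (30.5352, 57.2691) (5.084, 25.847)]  |A|=500.0738
5. ⊥bis P5·P3 via (30.14,44.635): [(25.2025, 11.3886) (29.1251, 45.1368) (23.1151, 48.1081) (5.084, 25.847)]  |A|=461.5211
6. ⊥bis P5·P4 via (12.34,40.565): [(25.2025, 11.3886) (29.1251, 45.1368) (23.1151, 48.1081) (5.084, 25.847)]  |A|=461.5211
7. ⊥bis P5·P6 via (25.14,49.675): [(25.2025, 11.3886) (29.1251, 45.1368) (23.1151, 48.1081) (5.084, 25.847)]  |A|=461.5211
8. canonical 4-gon: [(25.2025, 11.3886) (29.1251, 45.1368) (23.1151, 48.1081) (5.084, 25.847)]
9. shoelace: 461.5211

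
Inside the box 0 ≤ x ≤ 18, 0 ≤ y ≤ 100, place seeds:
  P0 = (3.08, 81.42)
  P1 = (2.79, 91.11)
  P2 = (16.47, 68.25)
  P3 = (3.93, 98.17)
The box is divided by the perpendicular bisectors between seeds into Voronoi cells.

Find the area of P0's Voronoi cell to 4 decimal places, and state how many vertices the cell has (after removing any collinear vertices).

1. box [0,18]×[0,100]: [(0, 0) (18, 0) (18, 100) (0, 100)]
2. ⊥bis P0·P1 via (2.935,86.265): [(0, 86.1772) (0, 0) (18, 0) (18, 86.7159)]  |A|=1556.0372
3. ⊥bis P0·P2 via (9.775,74.835): [(0, 86.1772) (0, 64.8967) (18, 83.1974) (18, 86.7159)]  |A|=223.1902
4. ⊥bis P0·P3 via (3.505,89.795): [(0, 86.1772) (0, 64.8967) (18, 83.1974) (18, 86.7159)]  |A|=223.1902
5. canonical 4-gon: [(0, 86.1772) (0, 64.8967) (18, 83.1974) (18, 86.7159)]
6. shoelace: 223.1902

Area of P0's cell: 223.1902 (4 vertices)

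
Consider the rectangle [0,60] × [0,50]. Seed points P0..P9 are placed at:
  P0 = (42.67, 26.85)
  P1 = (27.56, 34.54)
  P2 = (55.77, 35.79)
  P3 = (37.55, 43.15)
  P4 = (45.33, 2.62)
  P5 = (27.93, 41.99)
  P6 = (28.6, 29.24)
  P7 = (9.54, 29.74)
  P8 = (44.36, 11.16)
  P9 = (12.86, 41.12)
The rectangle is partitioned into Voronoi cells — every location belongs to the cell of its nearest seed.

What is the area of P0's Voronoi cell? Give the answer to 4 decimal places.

1. box [0,60]×[0,50]: [(0, 0) (60, 0) (60, 50) (0, 50)]
2. ⊥bis P0·P1 via (35.115,30.695): [(19.4933, 0) (60, 0) (60, 50) (44.94, 50)]  |A|=1389.1691
3. ⊥bis P0·P2 via (49.22,31.32): [(41.3226, 42.8923) (19.4933, 0) (60, 0) (60, 15.5238)]  |A|=1013.6848
4. ⊥bis P0·P3 via (40.11,35): [(45.5438, 36.7068) (36.7724, 33.9516) (19.4933, 0) (60, 0) (60, 15.5238)]  |A|=980.7423
5. ⊥bis P0·P4 via (44,14.735): [(59.3856, 16.4241) (45.5438, 36.7068) (36.7724, 33.9516) (25.9859, 12.7574)]  |A|=442.1878
6. ⊥bis P0·P5 via (35.3,34.42): [(59.3856, 16.4241) (45.5438, 36.7068) (36.7724, 33.9516) (25.9859, 12.7574)]  |A|=442.1878
7. ⊥bis P0·P6 via (35.635,28.045): [(33.1722, 13.5463) (59.3856, 16.4241) (45.5438, 36.7068) (36.7724, 33.9516) (36.5712, 33.5562)]  |A|=371.6306
8. ⊥bis P0·P7 via (26.105,28.295): [(33.1722, 13.5463) (59.3856, 16.4241) (45.5438, 36.7068) (36.7724, 33.9516) (36.5712, 33.5562)]  |A|=371.6306
9. ⊥bis P0·P8 via (43.515,19.005): [(33.9239, 17.9719) (56.6582, 20.4207) (45.5438, 36.7068) (36.7724, 33.9516) (36.5712, 33.5562)]  |A|=265.9374
10. ⊥bis P0·P9 via (27.765,33.985): [(33.9239, 17.9719) (56.6582, 20.4207) (45.5438, 36.7068) (36.7724, 33.9516) (36.5712, 33.5562)]  |A|=265.9374
11. canonical 5-gon: [(33.9239, 17.9719) (56.6582, 20.4207) (45.5438, 36.7068) (36.7724, 33.9516) (36.5712, 33.5562)]
12. shoelace: 265.9374

Area of P0's cell: 265.9374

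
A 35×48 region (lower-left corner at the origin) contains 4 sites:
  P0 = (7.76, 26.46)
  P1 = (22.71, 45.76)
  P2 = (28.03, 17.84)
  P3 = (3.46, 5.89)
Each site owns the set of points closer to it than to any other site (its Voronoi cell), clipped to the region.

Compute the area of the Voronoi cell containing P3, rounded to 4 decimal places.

Area of P3's cell: 280.1635

1. box [0,35]×[0,48]: [(0, 0) (35, 0) (35, 48) (0, 48)]
2. ⊥bis P3·P0 via (5.61,16.175): [(0, 17.3477) (0, 0) (35, 0) (35, 10.0312)]  |A|=479.132
3. ⊥bis P3·P1 via (13.085,25.825): [(0, 17.3477) (0, 0) (35, 0) (35, 10.0312)]  |A|=479.132
4. ⊥bis P3·P2 via (15.745,11.865): [(14.5586, 14.3044) (0, 17.3477) (0, 0) (21.5157, 0)]  |A|=280.1635
5. canonical 4-gon: [(14.5586, 14.3044) (0, 17.3477) (0, 0) (21.5157, 0)]
6. shoelace: 280.1635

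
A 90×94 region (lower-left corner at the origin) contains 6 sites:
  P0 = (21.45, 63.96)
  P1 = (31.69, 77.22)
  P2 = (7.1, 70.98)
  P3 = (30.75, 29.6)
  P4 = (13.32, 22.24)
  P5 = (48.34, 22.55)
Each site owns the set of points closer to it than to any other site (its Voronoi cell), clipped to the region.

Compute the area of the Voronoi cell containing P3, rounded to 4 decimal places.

Area of P3's cell: 779.4245

1. box [0,90]×[0,94]: [(0, 0) (90, 0) (90, 94) (0, 94)]
2. ⊥bis P3·P0 via (26.1,46.78): [(0, 39.7157) (0, 0) (90, 0) (90, 64.0754)]  |A|=4670.5987
3. ⊥bis P3·P1 via (31.22,53.41): [(49.2784, 53.0535) (0, 39.7157) (0, 0) (90, 0) (90, 52.2497)]  |A|=4429.8178
4. ⊥bis P3·P2 via (18.925,50.29): [(49.2784, 53.0535) (0.8041, 39.9333) (0, 39.4738) (0, 0) (90, 0) (90, 52.2497)]  |A|=4429.7205
5. ⊥bis P3·P4 via (22.035,25.92): [(49.2784, 53.0535) (14.547, 43.653) (32.98, 0) (90, 0) (90, 52.2497)]  |A|=3421.1066
6. ⊥bis P3·P5 via (39.545,26.075): [(50.3494, 53.0324) (49.2784, 53.0535) (14.547, 43.653) (30.9865, 4.7211)]  |A|=779.4245
7. canonical 4-gon: [(50.3494, 53.0324) (49.2784, 53.0535) (14.547, 43.653) (30.9865, 4.7211)]
8. shoelace: 779.4245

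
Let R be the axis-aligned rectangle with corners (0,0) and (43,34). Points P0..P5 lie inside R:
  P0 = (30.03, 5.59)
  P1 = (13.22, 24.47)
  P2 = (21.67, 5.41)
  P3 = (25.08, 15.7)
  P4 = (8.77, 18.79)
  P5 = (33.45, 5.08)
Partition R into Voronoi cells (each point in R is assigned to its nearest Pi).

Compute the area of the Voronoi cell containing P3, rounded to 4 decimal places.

1. box [0,43]×[0,34]: [(0, 0) (43, 0) (43, 34) (0, 34)]
2. ⊥bis P3·P0 via (27.555,10.645): [(0, 0) (5.8134, 0) (43, 18.2071) (43, 34) (0, 34)]  |A|=1123.47
3. ⊥bis P3·P1 via (19.15,20.085): [(4.2979, 0) (5.8134, 0) (43, 18.2071) (43, 34) (29.4396, 34)]  |A|=549.932
4. ⊥bis P3·P2 via (23.375,10.555): [(14.3215, 13.5552) (25.7582, 9.7652) (43, 18.2071) (43, 34) (29.4396, 34)]  |A|=446.0247
5. ⊥bis P3·P4 via (16.925,17.245): [(16.882, 17.0179) (16.1135, 12.9614) (25.7582, 9.7652) (43, 18.2071) (43, 34) (29.4396, 34)]  |A|=442.162
6. ⊥bis P3·P5 via (29.265,10.39): [(16.882, 17.0179) (16.1135, 12.9614) (25.7582, 9.7652) (32.9238, 13.2737) (43, 21.215) (43, 34) (29.4396, 34)]  |A|=427.0077
7. canonical 7-gon: [(16.882, 17.0179) (16.1135, 12.9614) (25.7582, 9.7652) (32.9238, 13.2737) (43, 21.215) (43, 34) (29.4396, 34)]
8. shoelace: 427.0077

Area of P3's cell: 427.0077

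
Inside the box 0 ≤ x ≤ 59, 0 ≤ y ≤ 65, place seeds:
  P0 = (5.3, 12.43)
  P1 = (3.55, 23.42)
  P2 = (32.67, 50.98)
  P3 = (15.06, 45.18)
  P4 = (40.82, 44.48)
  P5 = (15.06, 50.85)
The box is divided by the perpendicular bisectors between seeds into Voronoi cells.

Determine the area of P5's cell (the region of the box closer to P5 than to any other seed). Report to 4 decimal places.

1. box [0,59]×[0,65]: [(0, 0) (59, 0) (59, 65) (0, 65)]
2. ⊥bis P5·P0 via (10.18,31.64): [(0, 34.2261) (59, 19.238) (59, 65) (0, 65)]  |A|=2257.8087
3. ⊥bis P5·P1 via (9.305,37.135): [(0, 41.0395) (41.1491, 23.7728) (59, 19.238) (59, 65) (0, 65)]  |A|=2117.6254
4. ⊥bis P5·P2 via (23.865,50.915): [(0, 41.0395) (24.0123, 30.9636) (23.761, 65) (0, 65)]  |A|=692.0427
5. ⊥bis P5·P3 via (15.06,48.015): [(0, 48.015) (23.8864, 48.015) (23.761, 65) (0, 65)]  |A|=404.6458
6. ⊥bis P5·P4 via (27.94,47.665): [(0, 48.015) (23.8864, 48.015) (23.761, 65) (0, 65)]  |A|=404.6458
7. canonical 4-gon: [(0, 48.015) (23.8864, 48.015) (23.761, 65) (0, 65)]
8. shoelace: 404.6458

Area of P5's cell: 404.6458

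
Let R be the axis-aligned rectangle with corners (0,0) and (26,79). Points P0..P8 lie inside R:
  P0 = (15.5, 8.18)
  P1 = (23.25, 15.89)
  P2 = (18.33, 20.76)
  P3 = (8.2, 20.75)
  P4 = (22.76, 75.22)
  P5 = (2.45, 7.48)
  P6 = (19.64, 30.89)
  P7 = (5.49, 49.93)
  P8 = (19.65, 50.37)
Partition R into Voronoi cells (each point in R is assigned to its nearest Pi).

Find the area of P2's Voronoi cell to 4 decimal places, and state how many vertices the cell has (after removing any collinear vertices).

1. box [0,26]×[0,79]: [(0, 0) (26, 0) (26, 79) (0, 79)]
2. ⊥bis P2·P0 via (16.915,14.47): [(0, 18.2752) (26, 12.4262) (26, 79) (0, 79)]  |A|=1654.8813
3. ⊥bis P2·P1 via (20.79,18.325): [(0, 18.2752) (16.9634, 14.4591) (26, 23.5885) (26, 79) (0, 79)]  |A|=1604.4469
4. ⊥bis P2·P3 via (13.265,20.755): [(13.2704, 15.2899) (16.9634, 14.4591) (26, 23.5885) (26, 79) (13.2075, 79)]  |A|=780.8001
5. ⊥bis P2·P4 via (20.545,47.99): [(13.2375, 48.5844) (13.2704, 15.2899) (16.9634, 14.4591) (26, 23.5885) (26, 47.5463)]  |A|=385.5408
6. ⊥bis P2·P5 via (10.39,14.12): [(13.2375, 48.5844) (13.2704, 15.2899) (16.9634, 14.4591) (26, 23.5885) (26, 47.5463)]  |A|=385.5408
7. ⊥bis P2·P6 via (18.985,25.825): [(13.2593, 26.5654) (13.2704, 15.2899) (16.9634, 14.4591) (26, 23.5885) (26, 24.9178)]  |A|=100.8924
8. ⊥bis P2·P7 via (11.91,35.345): [(13.2593, 26.5654) (13.2704, 15.2899) (16.9634, 14.4591) (26, 23.5885) (26, 24.9178)]  |A|=100.8924
9. ⊥bis P2·P8 via (18.99,35.565): [(13.2593, 26.5654) (13.2704, 15.2899) (16.9634, 14.4591) (26, 23.5885) (26, 24.9178)]  |A|=100.8924
10. canonical 5-gon: [(13.2593, 26.5654) (13.2704, 15.2899) (16.9634, 14.4591) (26, 23.5885) (26, 24.9178)]
11. shoelace: 100.8924

Area of P2's cell: 100.8924 (5 vertices)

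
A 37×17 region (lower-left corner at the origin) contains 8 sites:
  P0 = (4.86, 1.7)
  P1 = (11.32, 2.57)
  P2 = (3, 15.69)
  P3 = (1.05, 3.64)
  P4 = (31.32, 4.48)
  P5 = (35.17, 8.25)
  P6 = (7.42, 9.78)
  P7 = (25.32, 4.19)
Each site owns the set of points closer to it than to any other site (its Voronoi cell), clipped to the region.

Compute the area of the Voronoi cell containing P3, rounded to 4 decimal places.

1. box [0,37]×[0,17]: [(0, 0) (37, 0) (37, 17) (0, 17)]
2. ⊥bis P3·P0 via (2.955,2.67): [(0, 0) (1.5955, 0) (10.2516, 17) (0, 17)]  |A|=100.7005
3. ⊥bis P3·P1 via (6.185,3.105): [(0, 0) (1.5955, 0) (6.9589, 10.5334) (7.6327, 17) (0, 17)]  |A|=92.2326
4. ⊥bis P3·P2 via (2.025,9.665): [(0, 9.9927) (0, 0) (1.5955, 0) (6.1748, 8.9935)]  |A|=38.0259
5. ⊥bis P3·P4 via (16.185,4.06): [(0, 9.9927) (0, 0) (1.5955, 0) (6.1748, 8.9935)]  |A|=38.0259
6. ⊥bis P3·P5 via (18.11,5.945): [(0, 9.9927) (0, 0) (1.5955, 0) (6.1748, 8.9935)]  |A|=38.0259
7. ⊥bis P3·P6 via (4.235,6.71): [(1.2687, 9.7874) (0, 9.9927) (0, 0) (1.5955, 0) (4.7435, 6.1825)]  |A|=30.5623
8. ⊥bis P3·P7 via (13.185,3.915): [(1.2687, 9.7874) (0, 9.9927) (0, 0) (1.5955, 0) (4.7435, 6.1825)]  |A|=30.5623
9. canonical 5-gon: [(1.2687, 9.7874) (0, 9.9927) (0, 0) (1.5955, 0) (4.7435, 6.1825)]
10. shoelace: 30.5623

Area of P3's cell: 30.5623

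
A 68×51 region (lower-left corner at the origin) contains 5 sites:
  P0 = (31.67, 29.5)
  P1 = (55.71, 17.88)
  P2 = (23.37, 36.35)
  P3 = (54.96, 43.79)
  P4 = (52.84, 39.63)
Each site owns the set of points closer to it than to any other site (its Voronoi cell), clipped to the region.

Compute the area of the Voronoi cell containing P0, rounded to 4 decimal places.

Area of P0's cell: 943.4838

1. box [0,68]×[0,51]: [(0, 0) (68, 0) (68, 51) (0, 51)]
2. ⊥bis P0·P1 via (43.69,23.69): [(0, 0) (32.2392, 0) (56.8906, 51) (0, 51)]  |A|=2272.8091
3. ⊥bis P0·P2 via (27.52,32.925): [(0.347, 0) (32.2392, 0) (56.8906, 51) (42.4373, 51)]  |A|=1181.81
4. ⊥bis P0·P3 via (43.315,36.645): [(37.8888, 45.4887) (0.347, 0) (32.2392, 0) (47.0274, 30.5945)]  |A|=975.2911
5. ⊥bis P0·P4 via (42.255,34.565): [(37.3439, 44.8284) (0.347, 0) (32.2392, 0) (45.5839, 27.6082)]  |A|=943.4838
6. canonical 4-gon: [(37.3439, 44.8284) (0.347, 0) (32.2392, 0) (45.5839, 27.6082)]
7. shoelace: 943.4838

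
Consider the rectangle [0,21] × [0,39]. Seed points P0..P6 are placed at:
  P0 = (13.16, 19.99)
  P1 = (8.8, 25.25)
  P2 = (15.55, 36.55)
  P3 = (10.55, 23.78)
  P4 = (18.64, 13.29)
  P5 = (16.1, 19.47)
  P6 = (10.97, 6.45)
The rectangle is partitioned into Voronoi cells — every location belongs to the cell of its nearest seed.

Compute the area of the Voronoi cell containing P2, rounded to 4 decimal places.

1. box [0,21]×[0,39]: [(0, 0) (21, 0) (21, 39) (0, 39)]
2. ⊥bis P2·P0 via (14.355,28.27): [(0, 30.3418) (21, 27.311) (21, 39) (0, 39)]  |A|=213.6463
3. ⊥bis P2·P1 via (12.175,30.9): [(0, 38.1727) (17.286, 27.847) (21, 27.311) (21, 39) (0, 39)]  |A|=145.9639
4. ⊥bis P2·P3 via (13.05,30.165): [(0, 38.1727) (14.0817, 29.7611) (19.9534, 27.462) (21, 27.311) (21, 39) (0, 39)]  |A|=144.0278
5. ⊥bis P2·P4 via (17.095,24.92): [(0, 38.1727) (14.0817, 29.7611) (19.9534, 27.462) (21, 27.311) (21, 39) (0, 39)]  |A|=144.0278
6. ⊥bis P2·P5 via (15.825,28.01): [(0, 38.1727) (14.0817, 29.7611) (18.3465, 28.0912) (21, 28.1766) (21, 39) (0, 39)]  |A|=142.6714
7. ⊥bis P2·P6 via (13.26,21.5): [(0, 38.1727) (14.0817, 29.7611) (18.3465, 28.0912) (21, 28.1766) (21, 39) (0, 39)]  |A|=142.6714
8. canonical 6-gon: [(0, 38.1727) (14.0817, 29.7611) (18.3465, 28.0912) (21, 28.1766) (21, 39) (0, 39)]
9. shoelace: 142.6714

Area of P2's cell: 142.6714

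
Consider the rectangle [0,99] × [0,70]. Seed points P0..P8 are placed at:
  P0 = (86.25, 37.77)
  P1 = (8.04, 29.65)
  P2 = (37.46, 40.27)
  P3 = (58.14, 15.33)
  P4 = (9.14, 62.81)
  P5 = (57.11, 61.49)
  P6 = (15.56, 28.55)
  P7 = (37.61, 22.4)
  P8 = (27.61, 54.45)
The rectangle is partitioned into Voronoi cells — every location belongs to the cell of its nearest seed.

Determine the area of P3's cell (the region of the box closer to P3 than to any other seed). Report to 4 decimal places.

1. box [0,99]×[0,70]: [(0, 0) (99, 0) (99, 70) (0, 70)]
2. ⊥bis P3·P0 via (72.195,26.55): [(0, 0) (93.3897, 0) (37.5092, 70) (0, 70)]  |A|=4581.46
3. ⊥bis P3·P1 via (33.09,22.49): [(26.6617, 0) (93.3897, 0) (44.2545, 61.5503)]  |A|=2053.562
4. ⊥bis P3·P2 via (47.8,27.8): [(30.5099, 13.4632) (26.6617, 0) (93.3897, 0) (61.8782, 39.4735)]  |A|=1478.1073
5. ⊥bis P3·P4 via (33.64,39.07): [(30.5099, 13.4632) (26.6617, 0) (93.3897, 0) (61.8782, 39.4735)]  |A|=1478.1073
6. ⊥bis P3·P5 via (57.625,38.41): [(60.6778, 38.4781) (30.5099, 13.4632) (26.6617, 0) (93.3897, 0) (62.638, 38.5219)]  |A|=1477.1579
7. ⊥bis P3·P6 via (36.85,21.94): [(60.6778, 38.4781) (35.5038, 17.6041) (30.0382, 0) (93.3897, 0) (62.638, 38.5219)]  |A|=1421.7883
8. ⊥bis P3·P7 via (47.875,18.865): [(60.6778, 38.4781) (52.2118, 31.4582) (41.3784, 0) (93.3897, 0) (62.638, 38.5219)]  |A|=1134.2134
9. ⊥bis P3·P8 via (42.875,34.89): [(60.6778, 38.4781) (52.2118, 31.4582) (41.3784, 0) (93.3897, 0) (62.638, 38.5219)]  |A|=1134.2134
10. canonical 5-gon: [(60.6778, 38.4781) (52.2118, 31.4582) (41.3784, 0) (93.3897, 0) (62.638, 38.5219)]
11. shoelace: 1134.2134

Area of P3's cell: 1134.2134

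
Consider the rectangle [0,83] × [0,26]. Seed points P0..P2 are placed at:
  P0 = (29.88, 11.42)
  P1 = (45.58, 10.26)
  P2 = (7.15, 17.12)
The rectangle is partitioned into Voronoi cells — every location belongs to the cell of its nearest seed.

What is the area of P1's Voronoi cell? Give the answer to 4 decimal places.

1. box [0,83]×[0,26]: [(0, 0) (83, 0) (83, 26) (0, 26)]
2. ⊥bis P1·P0 via (37.73,10.84): [(36.9291, 0) (83, 0) (83, 26) (38.8501, 26)]  |A|=1172.8706
3. ⊥bis P1·P2 via (26.365,13.69): [(36.9291, 0) (83, 0) (83, 26) (38.8501, 26)]  |A|=1172.8706
4. canonical 4-gon: [(36.9291, 0) (83, 0) (83, 26) (38.8501, 26)]
5. shoelace: 1172.8706

Area of P1's cell: 1172.8706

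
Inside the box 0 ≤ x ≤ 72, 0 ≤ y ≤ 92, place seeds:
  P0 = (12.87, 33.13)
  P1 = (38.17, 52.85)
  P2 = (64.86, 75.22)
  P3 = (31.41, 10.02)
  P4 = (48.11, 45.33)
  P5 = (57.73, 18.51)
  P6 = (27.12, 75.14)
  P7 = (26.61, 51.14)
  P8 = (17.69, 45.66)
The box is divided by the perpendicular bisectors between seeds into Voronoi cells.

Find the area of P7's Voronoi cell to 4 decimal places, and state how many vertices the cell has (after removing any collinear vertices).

1. box [0,72]×[0,92]: [(0, 0) (72, 0) (72, 92) (0, 92)]
2. ⊥bis P7·P0 via (19.74,42.135): [(0, 57.1948) (72, 2.2653) (72, 92) (0, 92)]  |A|=4483.4334
3. ⊥bis P7·P1 via (32.39,51.995): [(0, 57.1948) (35.6433, 30.0023) (26.4723, 92) (0, 92)]  |A|=1440.8962
4. ⊥bis P7·P2 via (45.735,63.18): [(0, 57.1948) (35.6433, 30.0023) (26.4723, 92) (0, 92)]  |A|=1440.8962
5. ⊥bis P7·P3 via (29.01,30.58): [(0, 57.1948) (34.1062, 31.1749) (35.4466, 31.3314) (26.4723, 92) (0, 92)]  |A|=1439.9901
6. ⊥bis P7·P4 via (37.36,48.235): [(0, 57.1948) (32.9816, 32.0328) (34.5076, 37.6796) (26.4723, 92) (0, 92)]  |A|=1431.8322
7. ⊥bis P7·P5 via (42.17,34.825): [(0, 57.1948) (32.9816, 32.0328) (34.5076, 37.6796) (26.4723, 92) (0, 92)]  |A|=1431.8322
8. ⊥bis P7·P6 via (26.865,63.14): [(0, 63.7109) (0, 57.1948) (32.9816, 32.0328) (34.5076, 37.6796) (30.7536, 63.0574)]  |A|=613.7468
9. ⊥bis P7·P8 via (22.15,48.4): [(12.9123, 63.4365) (31.5202, 33.1478) (32.9816, 32.0328) (34.5076, 37.6796) (30.7536, 63.0574)]  |A|=318.0571
10. canonical 5-gon: [(12.9123, 63.4365) (31.5202, 33.1478) (32.9816, 32.0328) (34.5076, 37.6796) (30.7536, 63.0574)]
11. shoelace: 318.0571

Area of P7's cell: 318.0571 (5 vertices)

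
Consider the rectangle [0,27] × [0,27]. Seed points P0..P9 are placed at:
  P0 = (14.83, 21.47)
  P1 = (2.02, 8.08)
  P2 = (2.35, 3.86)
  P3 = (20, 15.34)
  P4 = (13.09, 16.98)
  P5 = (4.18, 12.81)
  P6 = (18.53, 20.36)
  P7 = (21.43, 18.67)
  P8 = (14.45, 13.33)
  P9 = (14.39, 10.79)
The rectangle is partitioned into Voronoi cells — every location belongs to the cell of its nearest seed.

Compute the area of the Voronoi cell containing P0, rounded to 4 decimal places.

1. box [0,27]×[0,27]: [(0, 0) (27, 0) (27, 27) (0, 27)]
2. ⊥bis P0·P1 via (8.425,14.775): [(0, 22.8351) (23.869, 0) (27, 0) (27, 27) (0, 27)]  |A|=456.4753
3. ⊥bis P0·P2 via (8.59,12.665): [(0, 22.8351) (16.4617, 7.0864) (26.461, 0) (27, 0) (27, 27) (0, 27)]  |A|=447.291
4. ⊥bis P0·P3 via (17.415,18.405): [(0, 22.8351) (10.6205, 12.6746) (27, 26.4889) (27, 27) (0, 27)]  |A|=219.6956
5. ⊥bis P0·P4 via (13.96,19.225): [(0, 24.6349) (16.9934, 18.0495) (27, 26.4889) (27, 27) (0, 27)]  |A|=143.4851
6. ⊥bis P0·P5 via (9.505,17.14): [(4.9798, 22.7051) (16.9934, 18.0495) (27, 26.4889) (27, 27) (1.4874, 27)]  |A|=134.4021
7. ⊥bis P0·P6 via (16.68,20.915): [(4.9798, 22.7051) (15.9425, 18.4567) (18.5055, 27) (1.4874, 27)]  |A|=88.8188
8. ⊥bis P0·P7 via (18.13,20.07): [(4.9798, 22.7051) (15.9425, 18.4567) (18.5055, 27) (1.4874, 27)]  |A|=88.8188
9. ⊥bis P0·P8 via (14.64,17.4): [(4.9798, 22.7051) (15.9425, 18.4567) (18.5055, 27) (1.4874, 27)]  |A|=88.8188
10. ⊥bis P0·P9 via (14.61,16.13): [(4.9798, 22.7051) (15.9425, 18.4567) (18.5055, 27) (1.4874, 27)]  |A|=88.8188
11. canonical 4-gon: [(4.9798, 22.7051) (15.9425, 18.4567) (18.5055, 27) (1.4874, 27)]
12. shoelace: 88.8188

Area of P0's cell: 88.8188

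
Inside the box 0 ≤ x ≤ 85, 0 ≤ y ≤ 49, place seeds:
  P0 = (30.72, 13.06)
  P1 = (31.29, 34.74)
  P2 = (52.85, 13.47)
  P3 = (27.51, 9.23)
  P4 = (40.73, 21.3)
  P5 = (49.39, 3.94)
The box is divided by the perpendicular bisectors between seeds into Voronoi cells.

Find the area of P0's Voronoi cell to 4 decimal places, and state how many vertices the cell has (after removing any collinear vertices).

1. box [0,85]×[0,49]: [(0, 0) (85, 0) (85, 49) (0, 49)]
2. ⊥bis P0·P1 via (31.005,23.9): [(0, 24.7152) (0, 0) (85, 0) (85, 22.4804)]  |A|=2005.8112
3. ⊥bis P0·P2 via (41.785,13.265): [(41.5931, 23.6216) (0, 24.7152) (0, 0) (42.0308, 0)]  |A|=1010.4079
4. ⊥bis P0·P3 via (29.115,11.145): [(42.0247, 0.3251) (41.5931, 23.6216) (13.3423, 24.3644)]  |A|=328.9123
5. ⊥bis P0·P4 via (35.725,17.18): [(42.0247, 0.3251) (41.8503, 9.7389) (30.1753, 23.9218) (13.3423, 24.3644)]  |A|=249.6957
6. ⊥bis P0·P5 via (40.055,8.5): [(37.7938, 3.8711) (41.1034, 10.6463) (30.1753, 23.9218) (13.3423, 24.3644)]  |A|=226.0588
7. canonical 4-gon: [(37.7938, 3.8711) (41.1034, 10.6463) (30.1753, 23.9218) (13.3423, 24.3644)]
8. shoelace: 226.0588

Area of P0's cell: 226.0588 (4 vertices)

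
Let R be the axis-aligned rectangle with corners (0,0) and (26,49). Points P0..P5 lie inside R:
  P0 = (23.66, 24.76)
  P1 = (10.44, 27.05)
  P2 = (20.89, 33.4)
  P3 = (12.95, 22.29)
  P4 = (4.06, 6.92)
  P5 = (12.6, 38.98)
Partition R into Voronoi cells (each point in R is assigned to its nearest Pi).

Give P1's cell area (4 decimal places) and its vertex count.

1. box [0,26]×[0,49]: [(0, 0) (26, 0) (26, 49) (0, 49)]
2. ⊥bis P1·P0 via (17.05,25.905): [(0, 0) (12.5627, 0) (21.0506, 49) (0, 49)]  |A|=823.5245
3. ⊥bis P1·P2 via (15.665,30.225): [(0, 0) (12.5627, 0) (17.3251, 27.493) (4.2563, 49) (0, 49)]  |A|=642.9274
4. ⊥bis P1·P3 via (11.695,24.67): [(0, 18.5031) (17.258, 27.6034) (4.2563, 49) (0, 49)]  |A|=308.6926
5. ⊥bis P1·P4 via (7.25,16.985): [(0, 19.2828) (0.9236, 18.9901) (17.258, 27.6034) (4.2563, 49) (0, 49)]  |A|=308.3326
6. ⊥bis P1·P5 via (11.52,33.015): [(0, 35.1008) (0, 19.2828) (0.9236, 18.9901) (17.258, 27.6034) (14.2725, 32.5166)]  |A|=174.0656
7. canonical 5-gon: [(0, 35.1008) (0, 19.2828) (0.9236, 18.9901) (17.258, 27.6034) (14.2725, 32.5166)]
8. shoelace: 174.0656

Area of P1's cell: 174.0656 (5 vertices)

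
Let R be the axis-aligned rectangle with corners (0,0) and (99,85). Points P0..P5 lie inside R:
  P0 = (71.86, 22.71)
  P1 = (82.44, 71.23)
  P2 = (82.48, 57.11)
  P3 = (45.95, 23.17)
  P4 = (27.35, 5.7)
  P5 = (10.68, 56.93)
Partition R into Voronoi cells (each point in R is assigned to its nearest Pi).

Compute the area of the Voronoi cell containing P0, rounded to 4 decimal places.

Area of P0's cell: 1578.2860

1. box [0,99]×[0,85]: [(0, 0) (99, 0) (99, 85) (0, 85)]
2. ⊥bis P0·P1 via (77.15,46.97): [(0, 63.7929) (0, 0) (99, 0) (99, 42.2055)]  |A|=5246.9212
3. ⊥bis P0·P2 via (77.17,39.91): [(0, 63.734) (0, 0) (99, 0) (99, 33.1706)]  |A|=4796.7785
4. ⊥bis P0·P3 via (58.905,22.94): [(59.3042, 45.4255) (58.4977, 0) (99, 0) (99, 33.1706)]  |A|=1578.286
5. ⊥bis P0·P4 via (49.605,14.205): [(59.3042, 45.4255) (58.4977, 0) (99, 0) (99, 33.1706)]  |A|=1578.286
6. ⊥bis P0·P5 via (41.27,39.82): [(59.3042, 45.4255) (58.4977, 0) (99, 0) (99, 33.1706)]  |A|=1578.286
7. canonical 4-gon: [(59.3042, 45.4255) (58.4977, 0) (99, 0) (99, 33.1706)]
8. shoelace: 1578.286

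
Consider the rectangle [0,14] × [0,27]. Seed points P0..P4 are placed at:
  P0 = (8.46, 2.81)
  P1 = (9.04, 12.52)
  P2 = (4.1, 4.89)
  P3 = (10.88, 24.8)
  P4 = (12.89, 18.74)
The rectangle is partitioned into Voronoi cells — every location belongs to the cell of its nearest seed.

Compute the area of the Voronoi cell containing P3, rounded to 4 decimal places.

1. box [0,14]×[0,27]: [(0, 0) (14, 0) (14, 27) (0, 27)]
2. ⊥bis P3·P0 via (9.67,13.805): [(0, 14.8692) (14, 13.3285) (14, 27) (0, 27)]  |A|=180.6163
3. ⊥bis P3·P1 via (9.96,18.66): [(0, 20.1524) (14, 18.0547) (14, 27) (0, 27)]  |A|=110.5507
4. ⊥bis P3·P2 via (7.49,14.845): [(0, 20.1524) (14, 18.0547) (14, 27) (0, 27)]  |A|=110.5507
5. ⊥bis P3·P4 via (11.885,21.77): [(0, 20.1524) (4.8273, 19.4291) (14, 22.4715) (14, 27) (0, 27)]  |A|=90.2935
6. canonical 5-gon: [(0, 20.1524) (4.8273, 19.4291) (14, 22.4715) (14, 27) (0, 27)]
7. shoelace: 90.2935

Area of P3's cell: 90.2935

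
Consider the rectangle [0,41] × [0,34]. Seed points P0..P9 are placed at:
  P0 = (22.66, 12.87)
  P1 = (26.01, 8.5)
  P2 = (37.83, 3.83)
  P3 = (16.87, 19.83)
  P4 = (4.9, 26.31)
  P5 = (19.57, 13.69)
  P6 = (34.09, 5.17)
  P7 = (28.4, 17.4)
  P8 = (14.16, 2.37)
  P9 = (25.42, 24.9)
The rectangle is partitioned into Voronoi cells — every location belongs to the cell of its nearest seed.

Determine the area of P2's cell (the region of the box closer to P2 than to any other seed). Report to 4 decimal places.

Area of P2's cell: 60.2980

1. box [0,41]×[0,34]: [(0, 0) (41, 0) (41, 34) (0, 34)]
2. ⊥bis P2·P0 via (30.245,8.35): [(25.2691, 0) (41, 0) (41, 26.3979)]  |A|=207.6313
3. ⊥bis P2·P1 via (31.92,6.165): [(37.7771, 20.9896) (29.4843, 0) (41, 0) (41, 26.3979)]  |A|=163.3945
4. ⊥bis P2·P3 via (27.35,11.83): [(37.7771, 20.9896) (29.4843, 0) (41, 0) (41, 26.3979)]  |A|=163.3945
5. ⊥bis P2·P4 via (21.365,15.07): [(37.7771, 20.9896) (29.4843, 0) (41, 0) (41, 26.3979)]  |A|=163.3945
6. ⊥bis P2·P5 via (28.7,8.76): [(37.7771, 20.9896) (29.4843, 0) (41, 0) (41, 26.3979)]  |A|=163.3945
7. ⊥bis P2·P6 via (35.96,4.5): [(34.3477, 0) (41, 0) (41, 18.5669)]  |A|=61.7562
8. ⊥bis P2·P7 via (33.115,10.615): [(39.8205, 15.2747) (34.3477, 0) (41, 0) (41, 16.0944)]  |A|=60.298
9. ⊥bis P2·P8 via (25.995,3.1): [(39.8205, 15.2747) (34.3477, 0) (41, 0) (41, 16.0944)]  |A|=60.298
10. ⊥bis P2·P9 via (31.625,14.365): [(39.8205, 15.2747) (34.3477, 0) (41, 0) (41, 16.0944)]  |A|=60.298
11. canonical 4-gon: [(39.8205, 15.2747) (34.3477, 0) (41, 0) (41, 16.0944)]
12. shoelace: 60.298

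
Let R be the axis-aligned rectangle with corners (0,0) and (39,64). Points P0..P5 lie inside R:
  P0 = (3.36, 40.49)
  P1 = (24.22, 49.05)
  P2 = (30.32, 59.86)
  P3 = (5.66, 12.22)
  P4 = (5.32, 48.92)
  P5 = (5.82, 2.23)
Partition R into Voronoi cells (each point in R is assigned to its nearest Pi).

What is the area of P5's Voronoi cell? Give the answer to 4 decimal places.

1. box [0,39]×[0,64]: [(0, 0) (39, 0) (39, 64) (0, 64)]
2. ⊥bis P5·P0 via (4.59,21.36): [(0, 21.0649) (0, 0) (39, 0) (39, 23.5725)]  |A|=870.428
3. ⊥bis P5·P1 via (15.02,25.64): [(22.913, 22.5381) (0, 21.0649) (0, 0) (39, 0) (39, 16.216)]  |A|=811.2562
4. ⊥bis P5·P2 via (18.07,31.045): [(22.913, 22.5381) (0, 21.0649) (0, 0) (39, 0) (39, 16.216)]  |A|=811.2562
5. ⊥bis P5·P3 via (5.74,7.225): [(0, 7.1331) (0, 0) (39, 0) (39, 7.7577)]  |A|=290.3698
6. ⊥bis P5·P4 via (5.57,25.575): [(0, 7.1331) (0, 0) (39, 0) (39, 7.7577)]  |A|=290.3698
7. canonical 4-gon: [(0, 7.1331) (0, 0) (39, 0) (39, 7.7577)]
8. shoelace: 290.3698

Area of P5's cell: 290.3698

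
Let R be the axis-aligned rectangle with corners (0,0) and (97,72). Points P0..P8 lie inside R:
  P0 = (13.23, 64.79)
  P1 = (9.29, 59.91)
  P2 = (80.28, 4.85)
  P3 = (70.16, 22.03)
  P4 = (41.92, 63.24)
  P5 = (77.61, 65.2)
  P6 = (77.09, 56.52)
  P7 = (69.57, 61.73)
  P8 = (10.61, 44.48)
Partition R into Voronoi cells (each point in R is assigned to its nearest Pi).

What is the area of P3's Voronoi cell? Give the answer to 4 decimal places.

1. box [0,97]×[0,72]: [(0, 0) (97, 0) (97, 72) (0, 72)]
2. ⊥bis P3·P0 via (41.695,43.41): [(9.0898, 0) (97, 0) (97, 72) (63.1689, 72)]  |A|=4382.6857
3. ⊥bis P3·P1 via (39.725,40.97): [(39.0615, 39.9037) (14.229, 0) (97, 0) (97, 72) (63.1689, 72)]  |A|=4280.1506
4. ⊥bis P3·P2 via (75.22,13.44): [(39.0615, 39.9037) (14.229, 0) (52.4039, 0) (97, 26.2697) (97, 72) (63.1689, 72)]  |A|=3694.388
5. ⊥bis P3·P4 via (56.04,42.635): [(29.4009, 24.38) (14.229, 0) (52.4039, 0) (97, 26.2697) (97, 70.7037)]  |A|=2812.9695
6. ⊥bis P3·P5 via (73.885,43.615): [(60.7723, 45.8779) (29.4009, 24.38) (14.229, 0) (52.4039, 0) (97, 26.2697) (97, 39.626)]  |A|=2250.0323
7. ⊥bis P3·P6 via (73.625,39.275): [(56.2356, 42.769) (29.4009, 24.38) (14.229, 0) (52.4039, 0) (97, 26.2697) (97, 34.5783)]  |A|=2076.6545
8. ⊥bis P3·P7 via (69.865,41.88): [(61.2941, 41.7526) (54.6074, 41.6532) (29.4009, 24.38) (14.229, 0) (52.4039, 0) (97, 26.2697) (97, 34.5783)]  |A|=2073.005
9. ⊥bis P3·P8 via (40.385,33.255): [(61.2941, 41.7526) (54.6074, 41.6532) (39.6998, 31.4376) (27.8481, 0) (52.4039, 0) (97, 26.2697) (97, 34.5783)]  |A|=1786.9235
10. canonical 7-gon: [(61.2941, 41.7526) (54.6074, 41.6532) (39.6998, 31.4376) (27.8481, 0) (52.4039, 0) (97, 26.2697) (97, 34.5783)]
11. shoelace: 1786.9235

Area of P3's cell: 1786.9235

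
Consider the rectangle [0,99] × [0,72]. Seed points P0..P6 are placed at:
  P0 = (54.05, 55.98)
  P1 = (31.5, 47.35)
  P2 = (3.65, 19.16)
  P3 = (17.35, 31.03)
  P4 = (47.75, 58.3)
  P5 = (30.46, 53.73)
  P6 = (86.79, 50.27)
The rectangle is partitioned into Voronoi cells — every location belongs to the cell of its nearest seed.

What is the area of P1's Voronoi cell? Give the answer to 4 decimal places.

Area of P1's cell: 633.0194

1. box [0,99]×[0,72]: [(0, 0) (99, 0) (99, 72) (0, 72)]
2. ⊥bis P1·P0 via (42.775,51.665): [(0, 0) (62.5475, 0) (34.9927, 72) (0, 72)]  |A|=3511.4454
3. ⊥bis P1·P2 via (17.575,33.255): [(0, 50.618) (51.236, 0) (62.5475, 0) (34.9927, 72) (0, 72)]  |A|=2214.7132
4. ⊥bis P1·P3 via (24.425,39.19): [(0, 60.3673) (59.0327, 9.1839) (34.9927, 72) (0, 72)]  |A|=1442.4066
5. ⊥bis P1·P4 via (39.625,52.825): [(0, 60.3673) (59.0327, 9.1839) (45.8882, 43.5303) (26.704, 72) (0, 72)]  |A|=1324.4185
6. ⊥bis P1·P5 via (30.98,50.54): [(14.4434, 47.8444) (59.0327, 9.1839) (45.8882, 43.5303) (40.1567, 52.0359)]  |A|=633.0194
7. ⊥bis P1·P6 via (59.145,48.81): [(14.4434, 47.8444) (59.0327, 9.1839) (45.8882, 43.5303) (40.1567, 52.0359)]  |A|=633.0194
8. canonical 4-gon: [(14.4434, 47.8444) (59.0327, 9.1839) (45.8882, 43.5303) (40.1567, 52.0359)]
9. shoelace: 633.0194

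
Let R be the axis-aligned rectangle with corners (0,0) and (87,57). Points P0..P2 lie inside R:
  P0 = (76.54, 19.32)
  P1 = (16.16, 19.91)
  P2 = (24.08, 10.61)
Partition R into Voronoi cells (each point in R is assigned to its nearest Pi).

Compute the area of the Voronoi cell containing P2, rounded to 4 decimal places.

Area of P2's cell: 954.9214

1. box [0,87]×[0,57]: [(0, 0) (87, 0) (87, 57) (0, 57)]
2. ⊥bis P2·P0 via (50.31,14.965): [(0, 0) (52.7947, 0) (43.3309, 57) (0, 57)]  |A|=2739.5777
3. ⊥bis P2·P1 via (20.12,15.26): [(2.2011, 0) (52.7947, 0) (46.5272, 37.7487)]  |A|=954.9214
4. canonical 3-gon: [(2.2011, 0) (52.7947, 0) (46.5272, 37.7487)]
5. shoelace: 954.9214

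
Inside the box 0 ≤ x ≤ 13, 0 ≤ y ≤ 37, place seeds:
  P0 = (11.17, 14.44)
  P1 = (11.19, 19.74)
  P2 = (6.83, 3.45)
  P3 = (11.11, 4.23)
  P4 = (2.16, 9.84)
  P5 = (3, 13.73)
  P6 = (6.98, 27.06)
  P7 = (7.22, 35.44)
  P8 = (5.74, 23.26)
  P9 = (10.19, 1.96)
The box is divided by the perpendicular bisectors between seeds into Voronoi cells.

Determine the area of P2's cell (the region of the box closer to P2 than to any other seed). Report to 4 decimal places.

Area of P2's cell: 53.4674

1. box [0,13]×[0,37]: [(0, 0) (13, 0) (13, 37) (0, 37)]
2. ⊥bis P2·P0 via (9,8.945): [(0, 12.4991) (0, 0) (13, 0) (13, 7.3654)]  |A|=129.1194
3. ⊥bis P2·P1 via (9.01,11.595): [(0, 12.4991) (0, 0) (13, 0) (13, 7.3654)]  |A|=129.1194
4. ⊥bis P2·P3 via (8.97,3.84): [(7.9652, 9.3537) (0, 12.4991) (0, 0) (9.6698, 0)]  |A|=95.003
5. ⊥bis P2·P4 via (4.495,6.645): [(7.9929, 9.2014) (0, 3.3599) (0, 0) (9.6698, 0)]  |A|=57.9156
6. ⊥bis P2·P5 via (4.915,8.59): [(7.9929, 9.2014) (0, 3.3599) (0, 0) (9.6698, 0)]  |A|=57.9156
7. ⊥bis P2·P6 via (6.905,15.255): [(7.9929, 9.2014) (0, 3.3599) (0, 0) (9.6698, 0)]  |A|=57.9156
8. ⊥bis P2·P7 via (7.025,19.445): [(7.9929, 9.2014) (0, 3.3599) (0, 0) (9.6698, 0)]  |A|=57.9156
9. ⊥bis P2·P8 via (6.285,13.355): [(7.9929, 9.2014) (0, 3.3599) (0, 0) (9.6698, 0)]  |A|=57.9156
10. ⊥bis P2·P9 via (8.51,2.705): [(8.9826, 3.7708) (7.9929, 9.2014) (0, 3.3599) (0, 0) (7.3105, 0)]  |A|=53.4674
11. canonical 5-gon: [(8.9826, 3.7708) (7.9929, 9.2014) (0, 3.3599) (0, 0) (7.3105, 0)]
12. shoelace: 53.4674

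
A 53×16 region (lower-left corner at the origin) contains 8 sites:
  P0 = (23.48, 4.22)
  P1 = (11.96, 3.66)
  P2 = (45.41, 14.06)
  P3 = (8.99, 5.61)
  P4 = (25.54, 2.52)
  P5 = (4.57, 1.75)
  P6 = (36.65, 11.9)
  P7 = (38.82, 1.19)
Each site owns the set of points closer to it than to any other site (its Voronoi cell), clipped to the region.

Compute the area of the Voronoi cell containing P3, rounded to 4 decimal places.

Area of P3's cell: 147.5486

1. box [0,53]×[0,16]: [(0, 0) (53, 0) (53, 16) (0, 16)]
2. ⊥bis P3·P0 via (16.235,4.915): [(0, 0) (15.7635, 0) (17.2984, 16) (0, 16)]  |A|=264.495
3. ⊥bis P3·P1 via (10.475,4.635): [(0, 0) (7.4318, 0) (17.1891, 14.8611) (17.2984, 16) (0, 16)]  |A|=202.5859
4. ⊥bis P3·P2 via (27.2,9.835): [(0, 0) (7.4318, 0) (17.1891, 14.8611) (17.2984, 16) (0, 16)]  |A|=202.5859
5. ⊥bis P3·P4 via (17.265,4.065): [(0, 0) (7.4318, 0) (17.1891, 14.8611) (17.2984, 16) (0, 16)]  |A|=202.5859
6. ⊥bis P3·P5 via (6.78,3.68): [(0, 11.4436) (8.5313, 1.6746) (17.1891, 14.8611) (17.2984, 16) (0, 16)]  |A|=147.5486
7. ⊥bis P3·P6 via (22.82,8.755): [(0, 11.4436) (8.5313, 1.6746) (17.1891, 14.8611) (17.2984, 16) (0, 16)]  |A|=147.5486
8. ⊥bis P3·P7 via (23.905,3.4): [(0, 11.4436) (8.5313, 1.6746) (17.1891, 14.8611) (17.2984, 16) (0, 16)]  |A|=147.5486
9. canonical 5-gon: [(0, 11.4436) (8.5313, 1.6746) (17.1891, 14.8611) (17.2984, 16) (0, 16)]
10. shoelace: 147.5486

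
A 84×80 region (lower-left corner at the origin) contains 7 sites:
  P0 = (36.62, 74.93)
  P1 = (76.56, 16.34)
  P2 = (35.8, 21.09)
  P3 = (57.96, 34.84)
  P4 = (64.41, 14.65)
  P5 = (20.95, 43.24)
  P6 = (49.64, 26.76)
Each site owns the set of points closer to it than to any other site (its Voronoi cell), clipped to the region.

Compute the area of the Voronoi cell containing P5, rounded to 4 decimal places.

1. box [0,84]×[0,80]: [(0, 0) (84, 0) (84, 80) (0, 80)]
2. ⊥bis P5·P0 via (28.785,59.085): [(0, 73.3185) (0, 0) (84, 0) (84, 31.7824)]  |A|=4414.24
3. ⊥bis P5·P1 via (48.755,29.79): [(56.3358, 45.4617) (0, 73.3185) (0, 0) (34.3448, 0)]  |A|=2845.9173
4. ⊥bis P5·P2 via (28.375,32.165): [(51.6582, 47.7747) (0, 73.3185) (0, 13.1416)]  |A|=1554.3163
5. ⊥bis P5·P3 via (39.455,39.04): [(39.6031, 39.6927) (42.4688, 52.3187) (0, 73.3185) (0, 13.1416)]  |A|=1489.793
6. ⊥bis P5·P4 via (42.68,28.945): [(39.6031, 39.6927) (42.4688, 52.3187) (0, 73.3185) (0, 13.1416)]  |A|=1489.793
7. ⊥bis P5·P6 via (35.295,35): [(36.9806, 37.9344) (40.6565, 44.3339) (42.4688, 52.3187) (0, 73.3185) (0, 13.1416)]  |A|=1484.6332
8. canonical 5-gon: [(36.9806, 37.9344) (40.6565, 44.3339) (42.4688, 52.3187) (0, 73.3185) (0, 13.1416)]
9. shoelace: 1484.6332

Area of P5's cell: 1484.6332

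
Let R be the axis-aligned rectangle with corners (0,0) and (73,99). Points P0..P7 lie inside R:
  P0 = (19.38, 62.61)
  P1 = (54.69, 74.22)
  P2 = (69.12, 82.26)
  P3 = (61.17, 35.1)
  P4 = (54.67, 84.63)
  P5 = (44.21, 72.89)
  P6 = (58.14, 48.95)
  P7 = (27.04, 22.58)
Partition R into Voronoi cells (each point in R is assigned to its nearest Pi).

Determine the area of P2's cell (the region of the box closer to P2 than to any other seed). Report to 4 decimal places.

1. box [0,73]×[0,99]: [(0, 0) (73, 0) (73, 99) (0, 99)]
2. ⊥bis P2·P0 via (44.25,72.435): [(72.8658, 0) (73, 0) (73, 99) (33.7554, 99)]  |A|=1949.2536
3. ⊥bis P2·P1 via (61.905,78.24): [(73, 58.327) (73, 99) (50.3381, 99)]  |A|=460.8642
4. ⊥bis P2·P3 via (65.145,58.68): [(73, 58.327) (73, 99) (50.3381, 99)]  |A|=460.8642
5. ⊥bis P2·P4 via (61.895,83.445): [(61.2377, 79.4376) (73, 58.327) (73, 99) (64.4462, 99)]  |A|=322.8697
6. ⊥bis P2·P5 via (56.665,77.575): [(61.2377, 79.4376) (73, 58.327) (73, 99) (64.4462, 99)]  |A|=322.8697
7. ⊥bis P2·P6 via (63.63,65.605): [(61.2377, 79.4376) (70.1406, 63.4589) (73, 62.5164) (73, 99) (64.4462, 99)]  |A|=316.8802
8. ⊥bis P2·P7 via (48.08,52.42): [(61.2377, 79.4376) (70.1406, 63.4589) (73, 62.5164) (73, 99) (64.4462, 99)]  |A|=316.8802
9. canonical 5-gon: [(61.2377, 79.4376) (70.1406, 63.4589) (73, 62.5164) (73, 99) (64.4462, 99)]
10. shoelace: 316.8802

Area of P2's cell: 316.8802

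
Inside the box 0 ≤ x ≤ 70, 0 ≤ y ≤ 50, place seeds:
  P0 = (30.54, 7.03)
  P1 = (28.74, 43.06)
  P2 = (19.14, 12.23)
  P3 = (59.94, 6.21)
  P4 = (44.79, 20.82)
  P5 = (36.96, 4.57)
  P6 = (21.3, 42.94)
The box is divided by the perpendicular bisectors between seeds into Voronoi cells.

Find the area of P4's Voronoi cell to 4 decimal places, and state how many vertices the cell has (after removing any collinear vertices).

Area of P4's cell: 930.8348 (7 vertices)

1. box [0,70]×[0,50]: [(0, 0) (70, 0) (70, 50) (0, 50)]
2. ⊥bis P4·P0 via (37.665,13.925): [(51.1405, 0) (70, 0) (70, 50) (2.7545, 50)]  |A|=2152.6246
3. ⊥bis P4·P1 via (36.765,31.94): [(27.0301, 24.9146) (51.1405, 0) (70, 0) (70, 50) (61.7902, 50)]  |A|=1412.1583
4. ⊥bis P4·P2 via (31.965,16.525): [(28.7417, 26.1498) (30.2801, 21.5563) (51.1405, 0) (70, 0) (70, 50) (61.7902, 50)]  |A|=1407.2771
5. ⊥bis P4·P3 via (52.365,13.515): [(28.7417, 26.1498) (30.2801, 21.5563) (45.2258, 6.112) (70, 31.8018) (70, 50) (61.7902, 50)]  |A|=955.7112
6. ⊥bis P4·P5 via (40.875,12.695): [(28.7417, 26.1498) (30.2801, 21.5563) (37.0907, 14.5184) (48.1799, 9.1752) (70, 31.8018) (70, 50) (61.7902, 50)]  |A|=930.8348
7. ⊥bis P4·P6 via (33.045,31.88): [(28.7417, 26.1498) (30.2801, 21.5563) (37.0907, 14.5184) (48.1799, 9.1752) (70, 31.8018) (70, 50) (61.7902, 50)]  |A|=930.8348
8. canonical 7-gon: [(28.7417, 26.1498) (30.2801, 21.5563) (37.0907, 14.5184) (48.1799, 9.1752) (70, 31.8018) (70, 50) (61.7902, 50)]
9. shoelace: 930.8348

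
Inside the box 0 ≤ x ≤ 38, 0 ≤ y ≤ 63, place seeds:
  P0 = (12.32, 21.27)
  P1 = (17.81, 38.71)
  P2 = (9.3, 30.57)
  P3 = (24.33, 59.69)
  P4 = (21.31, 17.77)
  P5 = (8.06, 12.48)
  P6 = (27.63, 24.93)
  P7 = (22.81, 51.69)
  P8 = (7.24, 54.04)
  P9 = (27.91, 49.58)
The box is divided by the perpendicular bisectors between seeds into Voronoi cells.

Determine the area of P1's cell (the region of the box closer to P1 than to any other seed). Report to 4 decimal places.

Area of P1's cell: 226.9981

1. box [0,38]×[0,63]: [(0, 0) (38, 0) (38, 63) (0, 63)]
2. ⊥bis P1·P0 via (15.065,29.99): [(0, 34.7324) (38, 22.7702) (38, 63) (0, 63)]  |A|=1301.4511
3. ⊥bis P1·P2 via (13.555,34.64): [(0, 48.8111) (19.2685, 28.6668) (38, 22.7702) (38, 63) (0, 63)]  |A|=1165.8124
4. ⊥bis P1·P3 via (21.07,49.2): [(0, 55.748) (0, 48.8111) (19.2685, 28.6668) (38, 22.7702) (38, 43.9386)]  |A|=665.8577
5. ⊥bis P1·P4 via (19.56,28.24): [(0, 55.748) (0, 48.8111) (19.2685, 28.6668) (20.2551, 28.3562) (38, 31.3221) (38, 43.9386)]  |A|=589.9812
6. ⊥bis P1·P5 via (12.935,25.595): [(0, 55.748) (0, 48.8111) (19.2685, 28.6668) (20.2551, 28.3562) (38, 31.3221) (38, 43.9386)]  |A|=589.9812
7. ⊥bis P1·P6 via (22.72,31.82): [(0, 55.748) (0, 48.8111) (18.874, 29.0792) (38, 42.7089) (38, 43.9386)]  |A|=472.4836
8. ⊥bis P1·P7 via (20.31,45.2): [(0, 53.0236) (0, 48.8111) (18.874, 29.0792) (34.062, 39.9026)]  |A|=323.7265
9. ⊥bis P1·P8 via (12.525,46.375): [(14.2221, 47.5451) (6.3818, 42.1393) (18.874, 29.0792) (34.062, 39.9026)]  |A|=250.3675
10. ⊥bis P1·P9 via (22.86,44.145): [(22.7263, 44.2692) (14.2221, 47.5451) (6.3818, 42.1393) (18.874, 29.0792) (30.3063, 37.2262)]  |A|=226.9981
11. canonical 5-gon: [(22.7263, 44.2692) (14.2221, 47.5451) (6.3818, 42.1393) (18.874, 29.0792) (30.3063, 37.2262)]
12. shoelace: 226.9981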